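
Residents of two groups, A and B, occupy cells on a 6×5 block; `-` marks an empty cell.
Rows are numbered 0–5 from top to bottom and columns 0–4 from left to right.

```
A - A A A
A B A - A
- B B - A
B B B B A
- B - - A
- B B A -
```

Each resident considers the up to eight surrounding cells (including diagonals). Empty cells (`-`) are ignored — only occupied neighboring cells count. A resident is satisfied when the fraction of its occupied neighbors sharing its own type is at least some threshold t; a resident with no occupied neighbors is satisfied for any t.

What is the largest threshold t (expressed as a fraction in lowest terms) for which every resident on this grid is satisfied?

1/3

(0,0)A 1/2
(0,2)A 2/3
(0,3)A 4/4
(0,4)A 2/2
(1,0)A 1/3
(1,1)B 2/6
(1,2)A 2/5
(1,4)A 3/3
(2,1)B 5/7
(2,2)B 5/6
(2,4)A 2/3
(3,0)B 3/3
(3,1)B 5/5
(3,2)B 5/5
(3,3)B 2/5
(3,4)A 2/3
(4,1)B 5/5
(4,4)A 2/3
(5,1)B 2/2
(5,2)B 2/3
(5,3)A 1/2
The smallest same-type fraction is 1/3 at (1,0), which reduces to 1/3. Any threshold above that leaves this resident unsatisfied.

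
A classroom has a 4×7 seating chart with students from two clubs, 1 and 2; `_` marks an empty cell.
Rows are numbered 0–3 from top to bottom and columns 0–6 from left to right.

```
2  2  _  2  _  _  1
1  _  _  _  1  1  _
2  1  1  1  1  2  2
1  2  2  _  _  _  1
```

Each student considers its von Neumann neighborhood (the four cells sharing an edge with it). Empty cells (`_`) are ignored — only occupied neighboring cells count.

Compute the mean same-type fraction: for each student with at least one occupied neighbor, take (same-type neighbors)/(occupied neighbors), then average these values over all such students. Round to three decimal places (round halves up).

Row 0: (0,0)2 1/2 · (0,1)2 1/1 · (0,3)2 — no occupied neighbors · (0,6)1 — no occupied neighbors
Row 1: (1,0)1 0/2 · (1,4)1 2/2 · (1,5)1 1/2
Row 2: (2,0)2 0/3 · (2,1)1 1/3 · (2,2)1 2/3 · (2,3)1 2/2 · (2,4)1 2/3 · (2,5)2 1/3 · (2,6)2 1/2
Row 3: (3,0)1 0/2 · (3,1)2 1/3 · (3,2)2 1/2 · (3,6)1 0/1
Sum over 16 students: 1/2 + 1/1 + 0/2 + 2/2 + 1/2 + 0/3 + 1/3 + 2/3 + 2/2 + 2/3 + 1/3 + 1/2 + 0/2 + 1/3 + 1/2 + 0/1 = 22/3; mean = 22/3 ÷ 16 = 11/24 = 0.458333… → 0.458.

0.458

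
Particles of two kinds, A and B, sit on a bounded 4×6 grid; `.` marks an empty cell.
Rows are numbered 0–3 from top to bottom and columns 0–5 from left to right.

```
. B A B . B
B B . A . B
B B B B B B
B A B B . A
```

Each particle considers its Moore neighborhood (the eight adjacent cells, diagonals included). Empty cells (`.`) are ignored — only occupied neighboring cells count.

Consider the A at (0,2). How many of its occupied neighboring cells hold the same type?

Occupied neighbors of (0,2): (0,1)=B, (0,3)=B, (1,1)=B, (1,3)=A.
Same type (A): 1 of 4.

1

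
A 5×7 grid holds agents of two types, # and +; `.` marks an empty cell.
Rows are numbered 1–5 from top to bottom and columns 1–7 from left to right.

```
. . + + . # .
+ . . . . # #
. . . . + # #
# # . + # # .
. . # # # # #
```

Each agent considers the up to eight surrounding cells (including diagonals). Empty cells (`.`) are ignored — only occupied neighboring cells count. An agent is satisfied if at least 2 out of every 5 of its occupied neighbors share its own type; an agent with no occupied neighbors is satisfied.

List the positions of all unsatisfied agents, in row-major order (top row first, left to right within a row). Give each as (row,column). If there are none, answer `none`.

(1,3)+ 1/1 satisfied
(1,4)+ 1/1 satisfied
(1,6)# 2/2 satisfied
(2,1)+ 0/0 satisfied
(2,6)# 4/5 satisfied
(2,7)# 4/4 satisfied
(3,5)+ 1/5 not
(3,6)# 5/6 satisfied
(3,7)# 4/4 satisfied
(4,1)# 1/1 satisfied
(4,2)# 2/2 satisfied
(4,4)+ 1/5 not
(4,5)# 5/7 satisfied
(4,6)# 6/7 satisfied
(5,3)# 2/3 satisfied
(5,4)# 3/4 satisfied
(5,5)# 4/5 satisfied
(5,6)# 4/4 satisfied
(5,7)# 2/2 satisfied

(3,5), (4,4)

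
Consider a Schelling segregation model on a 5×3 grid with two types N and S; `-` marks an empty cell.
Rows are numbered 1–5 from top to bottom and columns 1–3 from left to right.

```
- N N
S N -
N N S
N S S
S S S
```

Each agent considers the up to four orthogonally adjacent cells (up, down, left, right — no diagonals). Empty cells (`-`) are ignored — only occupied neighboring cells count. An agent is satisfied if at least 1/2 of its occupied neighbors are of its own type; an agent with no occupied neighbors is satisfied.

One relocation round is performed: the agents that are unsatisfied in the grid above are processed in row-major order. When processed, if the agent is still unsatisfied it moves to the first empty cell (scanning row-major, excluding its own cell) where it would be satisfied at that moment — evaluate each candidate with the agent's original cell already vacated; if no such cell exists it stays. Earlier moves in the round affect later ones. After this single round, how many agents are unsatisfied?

Initially unsatisfied (in order): (2,1), (4,1).
  (2,1): no empty cell satisfies it; stays.
  (4,1) → (1,1).
Resulting grid:
N N N
S N -
N N S
- S S
S S S
Unsatisfied now: (2,1).

1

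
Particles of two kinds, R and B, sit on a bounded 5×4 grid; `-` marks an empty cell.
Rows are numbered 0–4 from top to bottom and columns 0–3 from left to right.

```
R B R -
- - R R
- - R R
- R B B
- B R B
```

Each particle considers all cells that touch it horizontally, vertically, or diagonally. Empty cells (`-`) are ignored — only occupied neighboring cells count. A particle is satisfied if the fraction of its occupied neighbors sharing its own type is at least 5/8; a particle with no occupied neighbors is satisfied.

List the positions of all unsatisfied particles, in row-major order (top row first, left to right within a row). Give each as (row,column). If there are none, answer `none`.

(0,0)R 0/1 unhappy
(0,1)B 0/3 unhappy
(0,2)R 2/3 ok
(1,2)R 4/5 ok
(1,3)R 4/4 ok
(2,2)R 4/6 ok
(2,3)R 3/5 unhappy
(3,1)R 2/4 unhappy
(3,2)B 3/7 unhappy
(3,3)B 2/5 unhappy
(4,1)B 1/3 unhappy
(4,2)R 1/5 unhappy
(4,3)B 2/3 ok

(0,0), (0,1), (2,3), (3,1), (3,2), (3,3), (4,1), (4,2)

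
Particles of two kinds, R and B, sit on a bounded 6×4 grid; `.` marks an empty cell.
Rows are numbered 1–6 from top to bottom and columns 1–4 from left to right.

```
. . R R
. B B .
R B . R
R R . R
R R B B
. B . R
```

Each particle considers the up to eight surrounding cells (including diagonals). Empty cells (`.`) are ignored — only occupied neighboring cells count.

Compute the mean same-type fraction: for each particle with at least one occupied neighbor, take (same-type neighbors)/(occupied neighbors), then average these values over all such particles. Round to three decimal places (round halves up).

(1,3)R 1/3
(1,4)R 1/2
(2,2)B 2/4
(2,3)B 2/5
(3,1)R 2/4
(3,2)B 2/5
(3,4)R 1/2
(4,1)R 4/5
(4,2)R 4/6
(4,4)R 1/3
(5,1)R 3/4
(5,2)R 3/5
(5,3)B 2/6
(5,4)B 1/3
(6,2)B 1/3
(6,4)R 0/2
Sum over 16 particles: 1/3 + 1/2 + 2/4 + 2/5 + 2/4 + 2/5 + 1/2 + 4/5 + 4/6 + 1/3 + 3/4 + 3/5 + 2/6 + 1/3 + 1/3 + 0/2 = 437/60; mean = 437/60 ÷ 16 = 437/960 = 0.455208… → 0.455.

0.455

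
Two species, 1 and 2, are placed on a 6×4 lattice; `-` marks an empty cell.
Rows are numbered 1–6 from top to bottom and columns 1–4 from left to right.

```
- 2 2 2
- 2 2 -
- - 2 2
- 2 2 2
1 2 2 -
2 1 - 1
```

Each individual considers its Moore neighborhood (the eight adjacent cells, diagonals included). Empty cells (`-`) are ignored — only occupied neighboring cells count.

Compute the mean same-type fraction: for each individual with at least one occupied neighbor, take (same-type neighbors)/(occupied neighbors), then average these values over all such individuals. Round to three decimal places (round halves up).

(1,2)2 3/3
(1,3)2 4/4
(1,4)2 2/2
(2,2)2 4/4
(2,3)2 6/6
(3,3)2 6/6
(3,4)2 4/4
(4,2)2 4/5
(4,3)2 6/6
(4,4)2 4/4
(5,1)1 1/4
(5,2)2 4/6
(5,3)2 4/6
(6,1)2 1/3
(6,2)1 1/4
(6,4)1 0/1
Sum over 16 individuals: 3/3 + 4/4 + 2/2 + 4/4 + 6/6 + 6/6 + 4/4 + 4/5 + 6/6 + 4/4 + 1/4 + 4/6 + 4/6 + 1/3 + 1/4 + 0/1 = 359/30; mean = 359/30 ÷ 16 = 359/480 = 0.747916… → 0.748.

0.748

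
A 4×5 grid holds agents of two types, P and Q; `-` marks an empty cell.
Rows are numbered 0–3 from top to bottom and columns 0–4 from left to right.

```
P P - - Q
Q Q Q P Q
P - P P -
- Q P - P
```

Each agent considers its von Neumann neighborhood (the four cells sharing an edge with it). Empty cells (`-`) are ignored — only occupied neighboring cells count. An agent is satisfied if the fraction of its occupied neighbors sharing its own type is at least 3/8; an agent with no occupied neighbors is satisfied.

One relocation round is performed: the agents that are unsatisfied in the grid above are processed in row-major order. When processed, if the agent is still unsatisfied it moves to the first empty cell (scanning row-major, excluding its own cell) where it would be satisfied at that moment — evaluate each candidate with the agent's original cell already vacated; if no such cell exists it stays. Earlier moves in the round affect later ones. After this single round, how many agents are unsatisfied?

2

Initially unsatisfied (in order): (1,0), (1,2), (1,3), (2,0), (3,1).
  (1,0) → (0,2).
  (1,2): now satisfied by earlier moves; stays.
  (1,3) → (1,0).
  (2,0): now satisfied by earlier moves; stays.
  (3,1) → (0,3).
Resulting grid:
P P Q Q Q
P Q Q - Q
P - P P -
- - P - P
Unsatisfied now: (0,1), (1,1).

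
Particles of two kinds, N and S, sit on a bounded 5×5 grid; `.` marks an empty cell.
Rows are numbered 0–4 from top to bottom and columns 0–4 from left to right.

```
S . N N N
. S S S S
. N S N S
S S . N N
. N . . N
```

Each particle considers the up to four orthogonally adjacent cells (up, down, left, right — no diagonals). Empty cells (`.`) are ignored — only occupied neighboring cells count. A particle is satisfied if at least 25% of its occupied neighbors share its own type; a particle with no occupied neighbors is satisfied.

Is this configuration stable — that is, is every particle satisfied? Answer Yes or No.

No

Row 0: (0,0)S 0/0 satisfied · (0,2)N 1/2 satisfied · (0,3)N 2/3 satisfied · (0,4)N 1/2 satisfied
Row 1: (1,1)S 1/2 satisfied · (1,2)S 3/4 satisfied · (1,3)S 2/4 satisfied · (1,4)S 2/3 satisfied
Row 2: (2,1)N 0/3 not · (2,2)S 1/3 satisfied · (2,3)N 1/4 satisfied · (2,4)S 1/3 satisfied
Row 3: (3,0)S 1/1 satisfied · (3,1)S 1/3 satisfied · (3,3)N 2/2 satisfied · (3,4)N 2/3 satisfied
Row 4: (4,1)N 0/1 not · (4,4)N 1/1 satisfied
For instance (2,1) has only 0/3 same-type neighbors, below 1/4.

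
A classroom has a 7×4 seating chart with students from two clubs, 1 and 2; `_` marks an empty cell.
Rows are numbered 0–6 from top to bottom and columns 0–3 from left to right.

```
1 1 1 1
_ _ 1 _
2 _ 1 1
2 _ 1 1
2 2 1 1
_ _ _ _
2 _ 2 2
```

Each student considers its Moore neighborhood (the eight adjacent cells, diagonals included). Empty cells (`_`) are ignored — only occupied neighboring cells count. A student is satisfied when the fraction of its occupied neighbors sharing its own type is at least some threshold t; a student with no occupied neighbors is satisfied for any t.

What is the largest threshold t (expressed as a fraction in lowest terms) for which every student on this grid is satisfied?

Row 0: (0,0)1 1/1 · (0,1)1 3/3 · (0,2)1 3/3 · (0,3)1 2/2
Row 1: (1,2)1 5/5
Row 2: (2,0)2 1/1 · (2,2)1 4/4 · (2,3)1 4/4
Row 3: (3,0)2 3/3 · (3,2)1 5/6 · (3,3)1 5/5
Row 4: (4,0)2 2/2 · (4,1)2 2/4 · (4,2)1 3/4 · (4,3)1 3/3
Row 6: (6,0)2 — no occupied neighbors · (6,2)2 1/1 · (6,3)2 1/1
The smallest same-type fraction is 2/4 at (4,1), which reduces to 1/2. Any threshold above that leaves this student unsatisfied.

1/2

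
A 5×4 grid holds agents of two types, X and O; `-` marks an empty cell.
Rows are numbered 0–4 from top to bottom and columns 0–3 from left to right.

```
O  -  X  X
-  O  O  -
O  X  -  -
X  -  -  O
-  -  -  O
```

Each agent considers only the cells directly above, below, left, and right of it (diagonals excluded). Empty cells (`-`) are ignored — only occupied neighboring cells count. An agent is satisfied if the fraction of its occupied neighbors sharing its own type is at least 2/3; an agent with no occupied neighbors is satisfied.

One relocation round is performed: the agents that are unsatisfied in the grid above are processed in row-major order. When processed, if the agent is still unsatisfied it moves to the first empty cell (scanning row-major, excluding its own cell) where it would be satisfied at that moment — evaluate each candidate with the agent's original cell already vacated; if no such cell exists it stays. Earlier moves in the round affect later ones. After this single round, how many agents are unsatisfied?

1

Initially unsatisfied (in order): (0,2), (1,1), (1,2), (2,0), (2,1), (3,0).
  (0,2) → (3,1).
  (1,1) → (0,1).
  (1,2): now satisfied by earlier moves; stays.
  (2,0) → (0,2).
  (2,1): now satisfied by earlier moves; stays.
  (3,0): now satisfied by earlier moves; stays.
Resulting grid:
O O O X
- - O -
- X - -
X X - O
- - - O
Unsatisfied now: (0,3).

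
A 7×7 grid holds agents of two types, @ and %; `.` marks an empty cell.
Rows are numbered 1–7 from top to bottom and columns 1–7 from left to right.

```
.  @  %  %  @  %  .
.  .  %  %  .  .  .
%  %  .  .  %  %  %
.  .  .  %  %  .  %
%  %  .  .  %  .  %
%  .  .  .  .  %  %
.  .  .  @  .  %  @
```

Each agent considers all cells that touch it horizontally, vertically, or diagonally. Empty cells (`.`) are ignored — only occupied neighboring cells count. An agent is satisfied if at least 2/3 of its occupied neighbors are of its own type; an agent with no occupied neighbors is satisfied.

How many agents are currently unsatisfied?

4

(1,2)@ 0/2 ✗
(1,3)% 3/4 ✓
(1,4)% 3/4 ✓
(1,5)@ 0/3 ✗
(1,6)% 0/1 ✗
(2,3)% 4/5 ✓
(2,4)% 4/5 ✓
(3,1)% 1/1 ✓
(3,2)% 2/2 ✓
(3,5)% 4/4 ✓
(3,6)% 4/4 ✓
(3,7)% 2/2 ✓
(4,4)% 3/3 ✓
(4,5)% 4/4 ✓
(4,7)% 3/3 ✓
(5,1)% 2/2 ✓
(5,2)% 2/2 ✓
(5,5)% 3/3 ✓
(5,7)% 3/3 ✓
(6,1)% 2/2 ✓
(6,6)% 4/5 ✓
(6,7)% 3/4 ✓
(7,4)@ 0/0 ✓
(7,6)% 2/3 ✓
(7,7)@ 0/3 ✗
Unsatisfied: (1,2), (1,5), (1,6), (7,7) — 4 in total.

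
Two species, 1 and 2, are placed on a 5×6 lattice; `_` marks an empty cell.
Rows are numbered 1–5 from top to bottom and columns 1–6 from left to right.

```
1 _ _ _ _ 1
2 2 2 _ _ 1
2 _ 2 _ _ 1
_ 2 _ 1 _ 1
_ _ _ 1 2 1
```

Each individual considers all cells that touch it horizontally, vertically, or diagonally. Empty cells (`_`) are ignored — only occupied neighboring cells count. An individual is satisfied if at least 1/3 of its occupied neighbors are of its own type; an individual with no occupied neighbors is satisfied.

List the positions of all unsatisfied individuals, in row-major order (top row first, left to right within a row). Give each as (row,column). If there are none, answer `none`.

(1,1)1 0/2 not
(1,6)1 1/1 satisfied
(2,1)2 2/3 satisfied
(2,2)2 4/5 satisfied
(2,3)2 2/2 satisfied
(2,6)1 2/2 satisfied
(3,1)2 3/3 satisfied
(3,3)2 3/4 satisfied
(3,6)1 2/2 satisfied
(4,2)2 2/2 satisfied
(4,4)1 1/3 satisfied
(4,6)1 2/3 satisfied
(5,4)1 1/2 satisfied
(5,5)2 0/4 not
(5,6)1 1/2 satisfied

(1,1), (5,5)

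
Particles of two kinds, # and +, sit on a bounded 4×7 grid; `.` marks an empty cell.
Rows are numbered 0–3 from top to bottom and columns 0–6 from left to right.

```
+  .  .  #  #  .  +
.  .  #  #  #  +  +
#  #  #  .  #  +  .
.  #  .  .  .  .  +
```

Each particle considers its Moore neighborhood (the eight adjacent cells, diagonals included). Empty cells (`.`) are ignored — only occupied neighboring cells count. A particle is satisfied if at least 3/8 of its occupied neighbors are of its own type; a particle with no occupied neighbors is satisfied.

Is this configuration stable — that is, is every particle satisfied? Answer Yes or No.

Row 0: (0,0)+ 0/0 ok · (0,3)# 4/4 ok · (0,4)# 3/4 ok · (0,6)+ 2/2 ok
Row 1: (1,2)# 4/4 ok · (1,3)# 6/6 ok · (1,4)# 4/6 ok · (1,5)+ 3/6 ok · (1,6)+ 3/3 ok
Row 2: (2,0)# 2/2 ok · (2,1)# 4/4 ok · (2,2)# 4/4 ok · (2,4)# 2/4 ok · (2,5)+ 3/5 ok
Row 3: (3,1)# 3/3 ok · (3,6)+ 1/1 ok
All meet the threshold, so the configuration is stable.

Yes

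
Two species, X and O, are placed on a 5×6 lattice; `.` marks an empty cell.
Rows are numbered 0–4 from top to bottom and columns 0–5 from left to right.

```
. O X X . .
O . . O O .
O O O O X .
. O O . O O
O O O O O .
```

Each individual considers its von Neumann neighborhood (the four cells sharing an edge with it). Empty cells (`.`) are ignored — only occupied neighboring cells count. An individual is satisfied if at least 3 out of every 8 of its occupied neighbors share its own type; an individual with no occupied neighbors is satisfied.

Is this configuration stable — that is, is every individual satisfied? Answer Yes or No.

Row 0: (0,1)O 0/1 unhappy · (0,2)X 1/2 ok · (0,3)X 1/2 ok
Row 1: (1,0)O 1/1 ok · (1,3)O 2/3 ok · (1,4)O 1/2 ok
Row 2: (2,0)O 2/2 ok · (2,1)O 3/3 ok · (2,2)O 3/3 ok · (2,3)O 2/3 ok · (2,4)X 0/3 unhappy
Row 3: (3,1)O 3/3 ok · (3,2)O 3/3 ok · (3,4)O 2/3 ok · (3,5)O 1/1 ok
Row 4: (4,0)O 1/1 ok · (4,1)O 3/3 ok · (4,2)O 3/3 ok · (4,3)O 2/2 ok · (4,4)O 2/2 ok
For instance (0,1) has only 0/1 same-type neighbors, below 3/8.

No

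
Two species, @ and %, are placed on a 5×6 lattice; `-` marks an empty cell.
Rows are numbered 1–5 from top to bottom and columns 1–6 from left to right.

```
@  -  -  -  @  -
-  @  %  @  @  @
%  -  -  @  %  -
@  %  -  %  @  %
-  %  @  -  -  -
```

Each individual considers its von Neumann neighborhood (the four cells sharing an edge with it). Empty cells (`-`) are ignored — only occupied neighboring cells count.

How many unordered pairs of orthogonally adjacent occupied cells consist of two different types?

Scan each occupied cell's neighbors to the right and below so each pair is counted once.
Row 1: @(1,5)–@(2,5)=  → 0/1 unlike.
Row 2: @(2,2)–%(2,3)≠ %(2,3)–@(2,4)≠ @(2,4)–@(2,5)= @(2,4)–@(3,4)= @(2,5)–@(2,6)= @(2,5)–%(3,5)≠  → 3/6 unlike.
Row 3: %(3,1)–@(4,1)≠ @(3,4)–%(3,5)≠ @(3,4)–%(4,4)≠ %(3,5)–@(4,5)≠  → 4/4 unlike.
Row 4: @(4,1)–%(4,2)≠ %(4,2)–%(5,2)= %(4,4)–@(4,5)≠ @(4,5)–%(4,6)≠  → 3/4 unlike.
Row 5: %(5,2)–@(5,3)≠  → 1/1 unlike.
Total adjacent occupied pairs: 16; unlike-type pairs: 11.

11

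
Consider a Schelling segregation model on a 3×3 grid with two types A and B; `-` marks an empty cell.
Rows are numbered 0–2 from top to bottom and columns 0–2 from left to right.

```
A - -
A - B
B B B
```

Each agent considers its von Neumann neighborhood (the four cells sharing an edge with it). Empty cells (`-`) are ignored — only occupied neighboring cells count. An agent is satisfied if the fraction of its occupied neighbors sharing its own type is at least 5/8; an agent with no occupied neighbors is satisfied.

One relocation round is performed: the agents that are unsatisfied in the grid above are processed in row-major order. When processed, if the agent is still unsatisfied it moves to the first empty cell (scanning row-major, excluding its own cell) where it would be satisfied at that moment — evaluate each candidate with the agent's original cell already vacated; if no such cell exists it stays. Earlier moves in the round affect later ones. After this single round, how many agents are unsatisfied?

0

Initially unsatisfied (in order): (1,0), (2,0).
  (1,0) → (0,1).
  (2,0): now satisfied by earlier moves; stays.
Resulting grid:
A A -
- - B
B B B
All satisfied now.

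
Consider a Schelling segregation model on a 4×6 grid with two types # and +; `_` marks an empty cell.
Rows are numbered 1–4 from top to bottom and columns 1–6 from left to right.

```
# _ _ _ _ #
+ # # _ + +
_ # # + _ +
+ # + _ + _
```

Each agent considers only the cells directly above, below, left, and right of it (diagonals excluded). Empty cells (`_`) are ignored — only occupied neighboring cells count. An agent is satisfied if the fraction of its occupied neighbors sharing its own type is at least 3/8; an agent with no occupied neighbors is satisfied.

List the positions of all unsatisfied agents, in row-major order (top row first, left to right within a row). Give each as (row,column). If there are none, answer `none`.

(1,1)# 0/1 ✗
(1,6)# 0/1 ✗
(2,1)+ 0/2 ✗
(2,2)# 2/3 ✓
(2,3)# 2/2 ✓
(2,5)+ 1/1 ✓
(2,6)+ 2/3 ✓
(3,2)# 3/3 ✓
(3,3)# 2/4 ✓
(3,4)+ 0/1 ✗
(3,6)+ 1/1 ✓
(4,1)+ 0/1 ✗
(4,2)# 1/3 ✗
(4,3)+ 0/2 ✗
(4,5)+ 0/0 ✓

(1,1), (1,6), (2,1), (3,4), (4,1), (4,2), (4,3)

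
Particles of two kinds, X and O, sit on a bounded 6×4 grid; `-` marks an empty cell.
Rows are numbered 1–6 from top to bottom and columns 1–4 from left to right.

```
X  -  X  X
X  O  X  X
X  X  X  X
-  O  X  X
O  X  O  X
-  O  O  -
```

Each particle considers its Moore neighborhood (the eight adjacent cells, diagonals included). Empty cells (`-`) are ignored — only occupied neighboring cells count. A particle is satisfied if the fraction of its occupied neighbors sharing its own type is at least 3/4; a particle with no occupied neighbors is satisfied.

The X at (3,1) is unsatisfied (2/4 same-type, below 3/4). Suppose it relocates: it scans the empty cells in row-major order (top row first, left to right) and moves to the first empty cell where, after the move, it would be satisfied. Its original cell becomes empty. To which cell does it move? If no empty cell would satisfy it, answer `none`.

(1,2)

Vacating (3,1). Empty cells in order:
  (1,2): 4/5 same-type → satisfied — stop here.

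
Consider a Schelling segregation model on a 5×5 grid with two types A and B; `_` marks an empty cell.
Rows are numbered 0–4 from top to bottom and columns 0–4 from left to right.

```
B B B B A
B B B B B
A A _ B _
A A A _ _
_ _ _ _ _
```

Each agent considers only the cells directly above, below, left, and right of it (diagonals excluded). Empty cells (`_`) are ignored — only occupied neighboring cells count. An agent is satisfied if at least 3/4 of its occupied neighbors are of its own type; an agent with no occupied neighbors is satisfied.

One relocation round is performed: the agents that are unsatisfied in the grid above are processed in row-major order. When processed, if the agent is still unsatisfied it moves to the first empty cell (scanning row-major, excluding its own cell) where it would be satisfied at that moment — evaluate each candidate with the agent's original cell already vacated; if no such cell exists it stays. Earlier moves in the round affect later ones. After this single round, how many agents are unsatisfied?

Initially unsatisfied (in order): (0,3), (0,4), (1,0), (1,4), (2,0), (2,1).
  (0,3) → (2,4).
  (0,4) → (4,0).
  (1,0) → (0,3).
  (1,4): now satisfied by earlier moves; stays.
  (2,0): now satisfied by earlier moves; stays.
  (2,1) → (4,1).
Resulting grid:
B B B B _
_ B B B B
A _ _ B B
A A A _ _
A A _ _ _
All satisfied now.

0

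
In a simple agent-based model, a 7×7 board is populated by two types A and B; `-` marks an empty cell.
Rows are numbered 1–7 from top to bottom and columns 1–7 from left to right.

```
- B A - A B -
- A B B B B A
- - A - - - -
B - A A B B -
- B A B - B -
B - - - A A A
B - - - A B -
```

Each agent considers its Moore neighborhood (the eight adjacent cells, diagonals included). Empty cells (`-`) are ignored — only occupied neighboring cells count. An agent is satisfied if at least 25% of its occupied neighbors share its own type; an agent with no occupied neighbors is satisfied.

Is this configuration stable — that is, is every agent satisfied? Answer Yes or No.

No

(1,2)B 1/3 satisfied
(1,3)A 1/4 satisfied
(1,5)A 0/4 not
(1,6)B 2/4 satisfied
(2,2)A 2/4 satisfied
(2,3)B 2/5 satisfied
(2,4)B 2/5 satisfied
(2,5)B 3/4 satisfied
(2,6)B 2/4 satisfied
(2,7)A 0/2 not
(3,3)A 3/5 satisfied
(4,1)B 1/1 satisfied
(4,3)A 3/5 satisfied
(4,4)A 3/5 satisfied
(4,5)B 3/4 satisfied
(4,6)B 2/2 satisfied
(5,2)B 2/4 satisfied
(5,3)A 2/4 satisfied
(5,4)B 1/5 not
(5,6)B 2/5 satisfied
(6,1)B 2/2 satisfied
(6,5)A 2/5 satisfied
(6,6)A 3/5 satisfied
(6,7)A 1/3 satisfied
(7,1)B 1/1 satisfied
(7,5)A 2/3 satisfied
(7,6)B 0/4 not
For instance (1,5) has only 0/4 same-type neighbors, below 1/4.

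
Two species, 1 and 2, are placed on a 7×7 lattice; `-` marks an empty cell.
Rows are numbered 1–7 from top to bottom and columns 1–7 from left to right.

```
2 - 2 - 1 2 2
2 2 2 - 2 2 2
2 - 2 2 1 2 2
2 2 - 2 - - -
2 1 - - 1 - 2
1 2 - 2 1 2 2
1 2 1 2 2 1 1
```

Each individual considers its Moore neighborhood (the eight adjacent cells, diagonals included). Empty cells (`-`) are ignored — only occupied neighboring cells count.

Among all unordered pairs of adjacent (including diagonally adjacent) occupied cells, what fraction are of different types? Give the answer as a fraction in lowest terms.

Scan each occupied cell's neighbors to the right and below (and the two forward diagonals) so each pair is counted once.
Row 1: 2(1,1)–2(2,1)= 2(1,1)–2(2,2)= 2(1,3)–2(2,3)= 2(1,3)–2(2,2)= 1(1,5)–2(1,6)≠ 1(1,5)–2(2,5)≠ 1(1,5)–2(2,6)≠ 2(1,6)–2(1,7)= 2(1,6)–2(2,6)= 2(1,6)–2(2,7)= 2(1,6)–2(2,5)= 2(1,7)–2(2,7)= 2(1,7)–2(2,6)=  → 3/13 unlike.
Row 2: 2(2,1)–2(2,2)= 2(2,1)–2(3,1)= 2(2,2)–2(2,3)= 2(2,2)–2(3,3)= 2(2,2)–2(3,1)= 2(2,3)–2(3,3)= 2(2,3)–2(3,4)= 2(2,5)–2(2,6)= 2(2,5)–1(3,5)≠ 2(2,5)–2(3,6)= 2(2,5)–2(3,4)= 2(2,6)–2(2,7)= 2(2,6)–2(3,6)= 2(2,6)–2(3,7)= 2(2,6)–1(3,5)≠ 2(2,7)–2(3,7)= 2(2,7)–2(3,6)=  → 2/17 unlike.
Row 3: 2(3,1)–2(4,1)= 2(3,1)–2(4,2)= 2(3,3)–2(3,4)= 2(3,3)–2(4,4)= 2(3,3)–2(4,2)= 2(3,4)–1(3,5)≠ 2(3,4)–2(4,4)= 1(3,5)–2(3,6)≠ 1(3,5)–2(4,4)≠ 2(3,6)–2(3,7)=  → 3/10 unlike.
Row 4: 2(4,1)–2(4,2)= 2(4,1)–2(5,1)= 2(4,1)–1(5,2)≠ 2(4,2)–1(5,2)≠ 2(4,2)–2(5,1)= 2(4,4)–1(5,5)≠  → 3/6 unlike.
Row 5: 2(5,1)–1(5,2)≠ 2(5,1)–1(6,1)≠ 2(5,1)–2(6,2)= 1(5,2)–2(6,2)≠ 1(5,2)–1(6,1)= 1(5,5)–1(6,5)= 1(5,5)–2(6,6)≠ 1(5,5)–2(6,4)≠ 2(5,7)–2(6,7)= 2(5,7)–2(6,6)=  → 5/10 unlike.
Row 6: 1(6,1)–2(6,2)≠ 1(6,1)–1(7,1)= 1(6,1)–2(7,2)≠ 2(6,2)–2(7,2)= 2(6,2)–1(7,3)≠ 2(6,2)–1(7,1)≠ 2(6,4)–1(6,5)≠ 2(6,4)–2(7,4)= 2(6,4)–2(7,5)= 2(6,4)–1(7,3)≠ 1(6,5)–2(6,6)≠ 1(6,5)–2(7,5)≠ 1(6,5)–1(7,6)= 1(6,5)–2(7,4)≠ 2(6,6)–2(6,7)= 2(6,6)–1(7,6)≠ 2(6,6)–1(7,7)≠ 2(6,6)–2(7,5)= 2(6,7)–1(7,7)≠ 2(6,7)–1(7,6)≠  → 13/20 unlike.
Row 7: 1(7,1)–2(7,2)≠ 2(7,2)–1(7,3)≠ 1(7,3)–2(7,4)≠ 2(7,4)–2(7,5)= 2(7,5)–1(7,6)≠ 1(7,6)–1(7,7)=  → 4/6 unlike.
Total adjacent occupied pairs: 82; unlike-type pairs: 33.
33/82 is already in lowest terms.

33/82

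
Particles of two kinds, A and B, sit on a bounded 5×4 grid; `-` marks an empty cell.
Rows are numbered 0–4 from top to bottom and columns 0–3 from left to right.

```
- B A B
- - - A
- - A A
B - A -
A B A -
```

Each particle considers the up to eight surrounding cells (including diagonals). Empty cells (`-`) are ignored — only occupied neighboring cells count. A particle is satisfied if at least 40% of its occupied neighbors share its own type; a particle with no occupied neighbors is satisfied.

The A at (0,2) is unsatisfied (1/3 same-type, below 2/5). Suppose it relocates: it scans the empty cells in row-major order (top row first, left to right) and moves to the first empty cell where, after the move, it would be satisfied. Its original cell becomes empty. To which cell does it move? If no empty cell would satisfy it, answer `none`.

(1,1)

Vacating (0,2). Empty cells in order:
  (0,0): 0/1 same-type → still unsatisfied.
  (1,0): 0/1 same-type → still unsatisfied.
  (1,1): 1/2 same-type → satisfied — stop here.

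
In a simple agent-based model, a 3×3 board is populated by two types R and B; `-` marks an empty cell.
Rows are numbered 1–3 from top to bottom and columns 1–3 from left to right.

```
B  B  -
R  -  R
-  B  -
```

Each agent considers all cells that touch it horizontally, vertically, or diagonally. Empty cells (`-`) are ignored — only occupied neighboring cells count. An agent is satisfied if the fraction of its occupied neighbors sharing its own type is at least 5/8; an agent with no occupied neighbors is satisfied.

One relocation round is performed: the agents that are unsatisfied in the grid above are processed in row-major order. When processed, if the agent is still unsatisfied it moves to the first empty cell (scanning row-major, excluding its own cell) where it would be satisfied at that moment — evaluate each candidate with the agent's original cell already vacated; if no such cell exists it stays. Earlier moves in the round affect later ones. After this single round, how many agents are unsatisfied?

5

Initially unsatisfied (in order): (1,1), (1,2), (2,1), (2,3), (3,2).
  (1,1): no empty cell satisfies it; stays.
  (1,2): no empty cell satisfies it; stays.
  (2,1): no empty cell satisfies it; stays.
  (2,3): no empty cell satisfies it; stays.
  (3,2): no empty cell satisfies it; stays.
Resulting grid:
B B -
R - R
- B -
Unsatisfied now: (1,1), (1,2), (2,1), (2,3), (3,2).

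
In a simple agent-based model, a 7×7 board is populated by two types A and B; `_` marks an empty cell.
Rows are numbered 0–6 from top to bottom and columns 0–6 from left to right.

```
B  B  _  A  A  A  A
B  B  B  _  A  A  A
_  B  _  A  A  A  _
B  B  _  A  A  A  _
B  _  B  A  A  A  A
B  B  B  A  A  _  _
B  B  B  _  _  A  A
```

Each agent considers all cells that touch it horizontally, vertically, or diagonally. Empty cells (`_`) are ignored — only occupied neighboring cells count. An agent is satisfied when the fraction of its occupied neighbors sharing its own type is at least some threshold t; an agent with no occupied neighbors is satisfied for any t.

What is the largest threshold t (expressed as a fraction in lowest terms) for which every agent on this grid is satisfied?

1/2

(0,0)B 3/3
(0,1)B 4/4
(0,3)A 2/3
(0,4)A 4/4
(0,5)A 5/5
(0,6)A 3/3
(1,0)B 4/4
(1,1)B 5/5
(1,2)B 3/5
(1,4)A 7/7
(1,5)A 7/7
(1,6)A 4/4
(2,1)B 5/5
(2,3)A 4/5
(2,4)A 7/7
(2,5)A 6/6
(3,0)B 3/3
(3,1)B 4/4
(3,3)A 5/6
(3,4)A 8/8
(3,5)A 6/6
(4,0)B 4/4
(4,2)B 3/6
(4,3)A 5/7
(4,4)A 7/7
(4,5)A 5/5
(4,6)A 2/2
(5,0)B 4/4
(5,1)B 7/7
(5,2)B 4/6
(5,3)A 3/6
(5,4)A 5/5
(6,0)B 3/3
(6,1)B 5/5
(6,2)B 3/4
(6,5)A 2/2
(6,6)A 1/1
The smallest same-type fraction is 3/6 at (4,2), which reduces to 1/2. Any threshold above that leaves this agent unsatisfied.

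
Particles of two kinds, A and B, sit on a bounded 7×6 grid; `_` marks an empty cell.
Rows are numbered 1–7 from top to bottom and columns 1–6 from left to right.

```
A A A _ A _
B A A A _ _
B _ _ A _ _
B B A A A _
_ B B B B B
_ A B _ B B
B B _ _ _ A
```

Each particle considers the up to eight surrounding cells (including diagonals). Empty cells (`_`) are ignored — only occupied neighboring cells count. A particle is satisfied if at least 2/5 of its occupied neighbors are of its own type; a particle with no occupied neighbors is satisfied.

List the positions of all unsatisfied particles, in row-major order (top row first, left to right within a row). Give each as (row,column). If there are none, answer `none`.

(2,1), (4,3), (6,2), (7,6)

Row 1: (1,1)A 2/3 satisfied · (1,2)A 4/5 satisfied · (1,3)A 4/4 satisfied · (1,5)A 1/1 satisfied
Row 2: (2,1)B 1/4 not · (2,2)A 4/6 satisfied · (2,3)A 5/5 satisfied · (2,4)A 4/4 satisfied
Row 3: (3,1)B 3/4 satisfied · (3,4)A 5/5 satisfied
Row 4: (4,1)B 3/3 satisfied · (4,2)B 4/5 satisfied · (4,3)A 2/6 not · (4,4)A 3/6 satisfied · (4,5)A 2/5 satisfied
Row 5: (5,2)B 4/6 satisfied · (5,3)B 4/7 satisfied · (5,4)B 4/7 satisfied · (5,5)B 4/6 satisfied · (5,6)B 3/4 satisfied
Row 6: (6,2)A 0/5 not · (6,3)B 4/5 satisfied · (6,5)B 4/5 satisfied · (6,6)B 3/4 satisfied
Row 7: (7,1)B 1/2 satisfied · (7,2)B 2/3 satisfied · (7,6)A 0/2 not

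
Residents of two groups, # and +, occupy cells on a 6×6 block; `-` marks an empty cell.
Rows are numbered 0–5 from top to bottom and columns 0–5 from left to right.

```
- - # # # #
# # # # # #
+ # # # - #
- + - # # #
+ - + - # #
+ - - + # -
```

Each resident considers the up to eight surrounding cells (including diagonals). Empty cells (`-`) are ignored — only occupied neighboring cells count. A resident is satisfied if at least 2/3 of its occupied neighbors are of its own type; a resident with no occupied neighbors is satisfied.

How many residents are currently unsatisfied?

3

Row 0: (0,2)# 4/4 ✓ · (0,3)# 5/5 ✓ · (0,4)# 5/5 ✓ · (0,5)# 3/3 ✓
Row 1: (1,0)# 2/3 ✓ · (1,1)# 5/6 ✓ · (1,2)# 7/7 ✓ · (1,3)# 7/7 ✓ · (1,4)# 7/7 ✓ · (1,5)# 4/4 ✓
Row 2: (2,0)+ 1/4 ✗ · (2,1)# 4/6 ✓ · (2,2)# 6/7 ✓ · (2,3)# 6/6 ✓ · (2,5)# 4/4 ✓
Row 3: (3,1)+ 3/5 ✗ · (3,3)# 4/5 ✓ · (3,4)# 6/6 ✓ · (3,5)# 4/4 ✓
Row 4: (4,0)+ 2/2 ✓ · (4,2)+ 2/3 ✓ · (4,4)# 5/6 ✓ · (4,5)# 4/4 ✓
Row 5: (5,0)+ 1/1 ✓ · (5,3)+ 1/3 ✗ · (5,4)# 2/3 ✓
Unsatisfied: (2,0), (3,1), (5,3) — 3 in total.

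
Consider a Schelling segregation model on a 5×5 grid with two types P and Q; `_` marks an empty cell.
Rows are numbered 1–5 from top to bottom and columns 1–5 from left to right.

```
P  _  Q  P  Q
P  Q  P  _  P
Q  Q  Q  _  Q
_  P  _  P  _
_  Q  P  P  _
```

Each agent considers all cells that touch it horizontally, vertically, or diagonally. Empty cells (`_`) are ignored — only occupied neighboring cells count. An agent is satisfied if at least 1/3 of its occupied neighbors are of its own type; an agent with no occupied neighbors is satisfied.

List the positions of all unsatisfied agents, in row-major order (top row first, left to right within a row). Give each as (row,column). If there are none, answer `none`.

Row 1: (1,1)P 1/2 ✓ · (1,3)Q 1/3 ✓ · (1,4)P 2/4 ✓ · (1,5)Q 0/2 ✗
Row 2: (2,1)P 1/4 ✗ · (2,2)Q 4/7 ✓ · (2,3)P 1/5 ✗ · (2,5)P 1/3 ✓
Row 3: (3,1)Q 2/4 ✓ · (3,2)Q 3/6 ✓ · (3,3)Q 2/5 ✓ · (3,5)Q 0/2 ✗
Row 4: (4,2)P 1/5 ✗ · (4,4)P 2/4 ✓
Row 5: (5,2)Q 0/2 ✗ · (5,3)P 3/4 ✓ · (5,4)P 2/2 ✓

(1,5), (2,1), (2,3), (3,5), (4,2), (5,2)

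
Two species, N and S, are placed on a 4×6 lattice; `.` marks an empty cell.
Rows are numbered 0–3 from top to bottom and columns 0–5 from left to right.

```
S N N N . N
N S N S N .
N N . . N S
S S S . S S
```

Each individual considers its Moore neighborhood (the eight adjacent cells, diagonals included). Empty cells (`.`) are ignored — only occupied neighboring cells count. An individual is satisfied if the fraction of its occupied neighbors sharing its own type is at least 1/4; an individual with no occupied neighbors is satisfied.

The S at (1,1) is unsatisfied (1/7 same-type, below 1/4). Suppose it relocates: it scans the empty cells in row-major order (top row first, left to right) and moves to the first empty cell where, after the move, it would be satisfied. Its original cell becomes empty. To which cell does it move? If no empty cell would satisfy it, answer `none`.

(0,4)

Vacating (1,1). Empty cells in order:
  (0,4): 1/4 same-type → satisfied — stop here.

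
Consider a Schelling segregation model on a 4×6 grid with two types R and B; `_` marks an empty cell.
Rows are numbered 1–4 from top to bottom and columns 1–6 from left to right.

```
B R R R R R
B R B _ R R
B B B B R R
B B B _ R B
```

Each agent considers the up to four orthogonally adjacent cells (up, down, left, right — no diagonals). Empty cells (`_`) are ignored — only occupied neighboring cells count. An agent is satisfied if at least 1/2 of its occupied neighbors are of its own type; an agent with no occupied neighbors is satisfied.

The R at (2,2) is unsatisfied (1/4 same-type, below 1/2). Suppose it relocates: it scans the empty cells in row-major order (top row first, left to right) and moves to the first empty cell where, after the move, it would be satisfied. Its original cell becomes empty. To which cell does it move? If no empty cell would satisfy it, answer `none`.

(2,4)

Vacating (2,2). Empty cells in order:
  (2,4): 2/4 same-type → satisfied — stop here.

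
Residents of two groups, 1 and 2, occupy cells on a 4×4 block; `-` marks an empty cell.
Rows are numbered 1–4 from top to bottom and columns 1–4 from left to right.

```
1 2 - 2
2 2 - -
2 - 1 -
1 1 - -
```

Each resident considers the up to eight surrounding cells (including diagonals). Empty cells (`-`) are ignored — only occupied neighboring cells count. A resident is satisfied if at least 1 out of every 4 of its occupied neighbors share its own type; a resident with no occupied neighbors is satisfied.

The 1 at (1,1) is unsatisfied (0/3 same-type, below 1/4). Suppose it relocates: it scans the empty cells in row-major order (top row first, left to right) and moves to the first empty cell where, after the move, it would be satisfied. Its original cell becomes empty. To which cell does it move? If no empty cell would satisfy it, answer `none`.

Vacating (1,1). Empty cells in order:
  (1,3): 0/3 same-type → still unsatisfied.
  (2,3): 1/4 same-type → satisfied — stop here.

(2,3)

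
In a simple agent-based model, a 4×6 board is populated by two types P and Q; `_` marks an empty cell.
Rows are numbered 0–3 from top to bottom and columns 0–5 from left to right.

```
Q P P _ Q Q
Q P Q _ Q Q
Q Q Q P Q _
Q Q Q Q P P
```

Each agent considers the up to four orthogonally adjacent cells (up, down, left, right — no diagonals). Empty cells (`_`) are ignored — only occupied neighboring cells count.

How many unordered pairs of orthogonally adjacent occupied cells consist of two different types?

Scan each occupied cell's neighbors to the right and below so each pair is counted once.
From row 0: 2 unlike of 8 pairs (running 2/8).
From row 1: 3 unlike of 7 pairs (running 5/15).
From row 2: 4 unlike of 9 pairs (running 9/24).
From row 3: 1 unlike of 5 pairs (running 10/29).
Total adjacent occupied pairs: 29; unlike-type pairs: 10.

10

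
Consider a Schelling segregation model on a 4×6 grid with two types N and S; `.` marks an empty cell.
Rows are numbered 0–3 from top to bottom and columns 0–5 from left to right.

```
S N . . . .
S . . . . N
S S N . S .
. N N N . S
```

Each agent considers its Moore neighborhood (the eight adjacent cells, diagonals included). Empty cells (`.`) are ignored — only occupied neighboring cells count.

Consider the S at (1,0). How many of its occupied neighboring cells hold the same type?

3

Occupied neighbors of (1,0): (0,0)=S, (0,1)=N, (2,0)=S, (2,1)=S.
Same type (S): 3 of 4.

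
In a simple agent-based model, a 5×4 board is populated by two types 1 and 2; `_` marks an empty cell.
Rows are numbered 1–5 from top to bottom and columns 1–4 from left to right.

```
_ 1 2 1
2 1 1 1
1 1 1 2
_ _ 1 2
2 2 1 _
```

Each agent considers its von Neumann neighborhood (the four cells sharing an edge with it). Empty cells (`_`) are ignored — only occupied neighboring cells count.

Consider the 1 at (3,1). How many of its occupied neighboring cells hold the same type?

Occupied neighbors of (3,1): (2,1)=2, (3,2)=1.
Same type (1): 1 of 2.

1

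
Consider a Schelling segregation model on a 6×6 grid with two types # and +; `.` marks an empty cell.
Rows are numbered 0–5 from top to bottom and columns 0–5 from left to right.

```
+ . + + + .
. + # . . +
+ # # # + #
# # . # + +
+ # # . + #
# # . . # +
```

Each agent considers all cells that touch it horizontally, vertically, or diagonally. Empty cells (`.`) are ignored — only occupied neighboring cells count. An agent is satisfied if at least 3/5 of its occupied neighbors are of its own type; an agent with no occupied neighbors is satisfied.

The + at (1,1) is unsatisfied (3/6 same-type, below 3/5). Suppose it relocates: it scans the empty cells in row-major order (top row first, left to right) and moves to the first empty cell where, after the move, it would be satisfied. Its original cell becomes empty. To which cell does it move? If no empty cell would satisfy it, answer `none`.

(0,1)

Vacating (1,1). Empty cells in order:
  (0,1): 2/3 same-type → satisfied — stop here.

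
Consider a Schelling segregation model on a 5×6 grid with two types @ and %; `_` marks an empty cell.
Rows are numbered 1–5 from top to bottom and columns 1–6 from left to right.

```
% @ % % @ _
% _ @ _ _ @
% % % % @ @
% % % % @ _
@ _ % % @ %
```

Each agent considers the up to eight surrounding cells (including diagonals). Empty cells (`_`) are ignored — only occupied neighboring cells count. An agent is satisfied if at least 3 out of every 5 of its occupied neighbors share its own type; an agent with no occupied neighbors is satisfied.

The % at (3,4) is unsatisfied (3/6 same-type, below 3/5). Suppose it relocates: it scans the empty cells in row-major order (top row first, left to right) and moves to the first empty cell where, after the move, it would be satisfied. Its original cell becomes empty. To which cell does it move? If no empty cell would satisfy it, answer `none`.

(2,2)

Vacating (3,4). Empty cells in order:
  (1,6): 0/2 same-type → still unsatisfied.
  (2,2): 6/8 same-type → satisfied — stop here.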